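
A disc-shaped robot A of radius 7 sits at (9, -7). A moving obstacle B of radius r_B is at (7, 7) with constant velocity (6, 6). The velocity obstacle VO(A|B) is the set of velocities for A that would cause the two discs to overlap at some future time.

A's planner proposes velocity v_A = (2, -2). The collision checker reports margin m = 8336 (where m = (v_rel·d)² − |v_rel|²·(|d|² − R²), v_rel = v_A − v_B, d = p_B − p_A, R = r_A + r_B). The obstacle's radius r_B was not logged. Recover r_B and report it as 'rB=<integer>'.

m = 8336
d = (-2, 14);  v_rel = (-4, -8),  |v_rel|² = 80
v_rel×d = (-4)·(14) − (-8)·(-2) = -72
since m = R²·80 − (-72)²:  R² = (5184 + 8336) / 80 = 169
R = √169 = 13  ⇒  r_B = 13 − 7 = 6

rB=6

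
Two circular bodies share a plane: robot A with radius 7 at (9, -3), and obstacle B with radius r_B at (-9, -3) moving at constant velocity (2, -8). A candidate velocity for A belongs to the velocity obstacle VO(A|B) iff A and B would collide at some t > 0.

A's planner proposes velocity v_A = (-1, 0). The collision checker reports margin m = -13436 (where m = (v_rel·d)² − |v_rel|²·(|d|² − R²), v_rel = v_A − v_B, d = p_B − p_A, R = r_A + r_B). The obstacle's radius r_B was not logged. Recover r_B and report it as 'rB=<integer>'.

m = -13436
d = (-18, 0);  v_rel = (-3, 8),  |v_rel|² = 73
v_rel×d = (-3)·(0) − (8)·(-18) = 144
since m = R²·73 − 144²:  R² = (20736 + -13436) / 73 = 100
R = √100 = 10  ⇒  r_B = 10 − 7 = 3

rB=3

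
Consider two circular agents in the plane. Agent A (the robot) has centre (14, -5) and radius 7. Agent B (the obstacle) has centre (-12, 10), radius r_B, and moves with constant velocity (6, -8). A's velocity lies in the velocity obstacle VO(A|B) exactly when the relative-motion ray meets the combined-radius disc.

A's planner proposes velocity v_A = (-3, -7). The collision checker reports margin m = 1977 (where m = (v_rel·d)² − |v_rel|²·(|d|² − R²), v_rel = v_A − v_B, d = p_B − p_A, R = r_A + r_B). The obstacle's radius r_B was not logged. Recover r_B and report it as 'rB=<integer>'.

m = 1977
d = (-26, 15);  v_rel = (-9, 1),  |v_rel|² = 82
v_rel×d = (-9)·(15) − (1)·(-26) = -109
since m = R²·82 − (-109)²:  R² = (11881 + 1977) / 82 = 169
R = √169 = 13  ⇒  r_B = 13 − 7 = 6

rB=6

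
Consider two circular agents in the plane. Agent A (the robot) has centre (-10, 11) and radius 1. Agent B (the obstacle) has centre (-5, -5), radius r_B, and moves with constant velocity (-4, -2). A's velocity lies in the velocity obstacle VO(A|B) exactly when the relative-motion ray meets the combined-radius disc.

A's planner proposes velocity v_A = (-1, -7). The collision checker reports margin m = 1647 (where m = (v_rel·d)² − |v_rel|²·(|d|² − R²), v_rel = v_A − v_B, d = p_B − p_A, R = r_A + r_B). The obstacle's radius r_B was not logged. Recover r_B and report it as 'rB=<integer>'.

m = 1647
d = (5, -16);  v_rel = (3, -5),  |v_rel|² = 34
v_rel×d = (3)·(-16) − (-5)·(5) = -23
since m = R²·34 − (-23)²:  R² = (529 + 1647) / 34 = 64
R = √64 = 8  ⇒  r_B = 8 − 1 = 7

rB=7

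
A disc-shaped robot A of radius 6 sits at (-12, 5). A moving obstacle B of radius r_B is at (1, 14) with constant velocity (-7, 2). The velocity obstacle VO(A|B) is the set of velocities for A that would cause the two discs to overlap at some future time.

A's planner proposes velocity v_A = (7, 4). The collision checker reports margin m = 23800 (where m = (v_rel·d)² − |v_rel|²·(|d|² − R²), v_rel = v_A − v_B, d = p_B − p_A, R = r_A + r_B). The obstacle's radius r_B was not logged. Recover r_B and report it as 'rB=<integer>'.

m = 23800
d = (13, 9);  v_rel = (14, 2),  |v_rel|² = 200
v_rel×d = (14)·(9) − (2)·(13) = 100
since m = R²·200 − 100²:  R² = (10000 + 23800) / 200 = 169
R = √169 = 13  ⇒  r_B = 13 − 6 = 7

rB=7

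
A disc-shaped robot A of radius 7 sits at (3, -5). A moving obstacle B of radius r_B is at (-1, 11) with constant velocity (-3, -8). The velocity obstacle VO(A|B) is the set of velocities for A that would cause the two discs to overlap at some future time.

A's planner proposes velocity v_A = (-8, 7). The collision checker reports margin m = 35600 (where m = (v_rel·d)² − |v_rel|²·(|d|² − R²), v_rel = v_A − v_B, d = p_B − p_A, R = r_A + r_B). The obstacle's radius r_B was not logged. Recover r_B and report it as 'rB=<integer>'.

m = 35600
d = (-4, 16);  v_rel = (-5, 15),  |v_rel|² = 250
v_rel×d = (-5)·(16) − (15)·(-4) = -20
since m = R²·250 − (-20)²:  R² = (400 + 35600) / 250 = 144
R = √144 = 12  ⇒  r_B = 12 − 7 = 5

rB=5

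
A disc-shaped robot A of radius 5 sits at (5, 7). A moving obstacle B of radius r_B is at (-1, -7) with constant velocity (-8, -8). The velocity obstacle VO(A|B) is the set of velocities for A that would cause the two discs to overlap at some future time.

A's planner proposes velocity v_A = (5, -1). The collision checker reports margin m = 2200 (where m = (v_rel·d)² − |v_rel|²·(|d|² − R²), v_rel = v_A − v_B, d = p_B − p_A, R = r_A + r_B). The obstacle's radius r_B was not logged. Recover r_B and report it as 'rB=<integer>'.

m = 2200
d = (-6, -14);  v_rel = (13, 7),  |v_rel|² = 218
v_rel×d = (13)·(-14) − (7)·(-6) = -140
since m = R²·218 − (-140)²:  R² = (19600 + 2200) / 218 = 100
R = √100 = 10  ⇒  r_B = 10 − 5 = 5

rB=5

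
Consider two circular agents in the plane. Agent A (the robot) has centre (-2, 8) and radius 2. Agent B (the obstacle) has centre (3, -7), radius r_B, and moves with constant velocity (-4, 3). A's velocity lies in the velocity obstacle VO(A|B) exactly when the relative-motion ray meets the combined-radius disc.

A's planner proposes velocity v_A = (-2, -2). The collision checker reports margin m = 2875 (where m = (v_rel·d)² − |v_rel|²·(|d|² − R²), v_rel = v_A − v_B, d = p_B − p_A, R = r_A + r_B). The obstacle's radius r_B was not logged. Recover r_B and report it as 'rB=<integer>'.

m = 2875
d = (5, -15);  v_rel = (2, -5),  |v_rel|² = 29
v_rel×d = (2)·(-15) − (-5)·(5) = -5
since m = R²·29 − (-5)²:  R² = (25 + 2875) / 29 = 100
R = √100 = 10  ⇒  r_B = 10 − 2 = 8

rB=8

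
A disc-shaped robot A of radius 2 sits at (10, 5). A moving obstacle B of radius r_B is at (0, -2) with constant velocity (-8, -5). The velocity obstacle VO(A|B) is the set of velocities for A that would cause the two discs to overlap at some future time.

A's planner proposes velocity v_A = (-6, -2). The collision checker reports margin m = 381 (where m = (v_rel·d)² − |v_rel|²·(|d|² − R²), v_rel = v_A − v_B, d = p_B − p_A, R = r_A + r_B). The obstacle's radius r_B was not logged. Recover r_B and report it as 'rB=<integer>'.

m = 381
d = (-10, -7);  v_rel = (2, 3),  |v_rel|² = 13
v_rel×d = (2)·(-7) − (3)·(-10) = 16
since m = R²·13 − 16²:  R² = (256 + 381) / 13 = 49
R = √49 = 7  ⇒  r_B = 7 − 2 = 5

rB=5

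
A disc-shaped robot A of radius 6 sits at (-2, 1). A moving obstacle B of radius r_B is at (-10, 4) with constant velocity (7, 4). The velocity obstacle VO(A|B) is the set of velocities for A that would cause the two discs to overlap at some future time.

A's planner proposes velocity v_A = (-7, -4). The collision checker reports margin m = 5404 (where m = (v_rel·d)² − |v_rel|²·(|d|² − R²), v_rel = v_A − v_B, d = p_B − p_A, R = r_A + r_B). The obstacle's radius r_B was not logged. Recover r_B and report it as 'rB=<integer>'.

m = 5404
d = (-8, 3);  v_rel = (-14, -8),  |v_rel|² = 260
v_rel×d = (-14)·(3) − (-8)·(-8) = -106
since m = R²·260 − (-106)²:  R² = (11236 + 5404) / 260 = 64
R = √64 = 8  ⇒  r_B = 8 − 6 = 2

rB=2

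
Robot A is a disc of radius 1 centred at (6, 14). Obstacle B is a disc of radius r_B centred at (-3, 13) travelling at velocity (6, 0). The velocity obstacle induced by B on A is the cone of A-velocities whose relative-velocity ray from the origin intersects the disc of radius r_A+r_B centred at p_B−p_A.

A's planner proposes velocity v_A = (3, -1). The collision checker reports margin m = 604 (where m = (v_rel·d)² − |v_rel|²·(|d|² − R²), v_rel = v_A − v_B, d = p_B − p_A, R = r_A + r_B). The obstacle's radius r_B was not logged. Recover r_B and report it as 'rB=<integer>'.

m = 604
d = (-9, -1);  v_rel = (-3, -1),  |v_rel|² = 10
v_rel×d = (-3)·(-1) − (-1)·(-9) = -6
since m = R²·10 − (-6)²:  R² = (36 + 604) / 10 = 64
R = √64 = 8  ⇒  r_B = 8 − 1 = 7

rB=7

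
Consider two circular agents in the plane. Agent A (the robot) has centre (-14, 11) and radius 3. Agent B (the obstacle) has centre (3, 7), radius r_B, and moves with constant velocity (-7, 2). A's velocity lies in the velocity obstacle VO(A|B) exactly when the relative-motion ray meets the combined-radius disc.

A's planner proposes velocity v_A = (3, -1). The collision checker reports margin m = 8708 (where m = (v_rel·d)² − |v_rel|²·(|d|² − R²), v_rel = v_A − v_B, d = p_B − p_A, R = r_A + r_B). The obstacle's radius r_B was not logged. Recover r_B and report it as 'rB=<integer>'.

m = 8708
d = (17, -4);  v_rel = (10, -3),  |v_rel|² = 109
v_rel×d = (10)·(-4) − (-3)·(17) = 11
since m = R²·109 − 11²:  R² = (121 + 8708) / 109 = 81
R = √81 = 9  ⇒  r_B = 9 − 3 = 6

rB=6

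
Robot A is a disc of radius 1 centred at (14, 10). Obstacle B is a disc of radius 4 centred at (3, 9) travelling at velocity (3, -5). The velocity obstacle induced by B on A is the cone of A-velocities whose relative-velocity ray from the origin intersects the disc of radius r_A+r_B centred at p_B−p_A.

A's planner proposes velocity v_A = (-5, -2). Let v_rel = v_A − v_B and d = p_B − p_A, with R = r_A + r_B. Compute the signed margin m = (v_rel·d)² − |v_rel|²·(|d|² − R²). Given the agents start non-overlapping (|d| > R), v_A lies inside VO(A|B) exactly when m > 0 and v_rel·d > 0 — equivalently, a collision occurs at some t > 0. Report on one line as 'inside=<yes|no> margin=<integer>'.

d = (-11, -1),  |d|² = 122;  R = 1+4 = 5,  c = 122−5² = 97
v_rel = (-8, 3),  |v_rel|² = 73;  v_rel·d = (-8)·(-11) + (3)·(-1) = 85
73·t² − 170·t + 97 = 0  ⇒  m = 85² − 73·97 = 144
m = 144 > 0,  v_rel·d = 85 > 0  ⇒  inside

inside=yes margin=144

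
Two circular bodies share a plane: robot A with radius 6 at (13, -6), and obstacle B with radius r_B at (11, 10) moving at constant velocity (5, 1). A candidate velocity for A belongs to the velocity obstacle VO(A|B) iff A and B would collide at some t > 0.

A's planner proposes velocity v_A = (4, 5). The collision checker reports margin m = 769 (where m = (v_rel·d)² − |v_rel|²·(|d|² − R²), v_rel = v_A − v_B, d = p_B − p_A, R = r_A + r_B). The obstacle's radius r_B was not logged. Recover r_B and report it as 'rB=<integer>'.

m = 769
d = (-2, 16);  v_rel = (-1, 4),  |v_rel|² = 17
v_rel×d = (-1)·(16) − (4)·(-2) = -8
since m = R²·17 − (-8)²:  R² = (64 + 769) / 17 = 49
R = √49 = 7  ⇒  r_B = 7 − 6 = 1

rB=1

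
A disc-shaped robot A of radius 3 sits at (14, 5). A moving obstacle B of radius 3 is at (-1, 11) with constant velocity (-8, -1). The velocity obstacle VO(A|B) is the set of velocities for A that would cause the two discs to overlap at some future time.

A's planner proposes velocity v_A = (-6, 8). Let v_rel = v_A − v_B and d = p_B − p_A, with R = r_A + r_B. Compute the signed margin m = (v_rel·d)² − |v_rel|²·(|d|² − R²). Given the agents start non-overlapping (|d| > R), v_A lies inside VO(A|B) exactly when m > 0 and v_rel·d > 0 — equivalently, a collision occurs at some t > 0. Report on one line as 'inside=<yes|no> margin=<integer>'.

d = (-15, 6),  |d|² = 261;  R = 3+3 = 6,  c = 261−6² = 225
v_rel = (2, 9),  |v_rel|² = 85;  v_rel·d = (2)·(-15) + (9)·(6) = 24
85·t² − 48·t + 225 = 0  ⇒  m = 24² − 85·225 = -18549
m = -18549 < 0,  v_rel·d = 24 > 0  ⇒  outside

inside=no margin=-18549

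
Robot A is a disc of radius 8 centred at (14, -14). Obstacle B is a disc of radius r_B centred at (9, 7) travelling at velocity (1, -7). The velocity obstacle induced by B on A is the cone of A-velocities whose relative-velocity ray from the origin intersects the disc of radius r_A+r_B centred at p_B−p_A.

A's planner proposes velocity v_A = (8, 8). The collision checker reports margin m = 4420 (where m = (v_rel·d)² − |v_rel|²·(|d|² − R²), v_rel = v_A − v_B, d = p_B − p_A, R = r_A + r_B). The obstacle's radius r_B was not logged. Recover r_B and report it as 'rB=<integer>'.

m = 4420
d = (-5, 21);  v_rel = (7, 15),  |v_rel|² = 274
v_rel×d = (7)·(21) − (15)·(-5) = 222
since m = R²·274 − 222²:  R² = (49284 + 4420) / 274 = 196
R = √196 = 14  ⇒  r_B = 14 − 8 = 6

rB=6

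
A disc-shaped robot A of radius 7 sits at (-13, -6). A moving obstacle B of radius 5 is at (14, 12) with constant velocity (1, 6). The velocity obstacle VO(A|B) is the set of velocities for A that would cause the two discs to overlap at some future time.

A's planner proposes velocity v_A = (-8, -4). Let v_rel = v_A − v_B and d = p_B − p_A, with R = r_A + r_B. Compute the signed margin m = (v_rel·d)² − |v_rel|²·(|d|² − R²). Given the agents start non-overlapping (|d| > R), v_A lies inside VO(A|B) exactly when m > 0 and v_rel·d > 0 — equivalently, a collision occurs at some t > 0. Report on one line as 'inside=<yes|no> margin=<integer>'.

d = (27, 18),  |d|² = 1053;  R = 7+5 = 12,  c = 1053−12² = 909
v_rel = (-9, -10),  |v_rel|² = 181;  v_rel·d = (-9)·(27) + (-10)·(18) = -423
181·t² + 846·t + 909 = 0  ⇒  m = (-423)² − 181·909 = 14400
m = 14400 > 0,  v_rel·d = -423 < 0  ⇒  outside

inside=no margin=14400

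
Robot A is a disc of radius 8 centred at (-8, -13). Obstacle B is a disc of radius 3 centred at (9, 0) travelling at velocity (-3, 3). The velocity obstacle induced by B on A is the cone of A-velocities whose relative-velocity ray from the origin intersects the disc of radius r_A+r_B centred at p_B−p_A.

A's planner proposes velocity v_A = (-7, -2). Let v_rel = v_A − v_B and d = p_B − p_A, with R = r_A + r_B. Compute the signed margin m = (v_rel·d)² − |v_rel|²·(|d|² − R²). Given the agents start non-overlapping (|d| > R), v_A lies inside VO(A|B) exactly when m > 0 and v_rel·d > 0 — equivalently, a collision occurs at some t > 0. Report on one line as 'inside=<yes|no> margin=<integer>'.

d = (17, 13),  |d|² = 458;  R = 8+3 = 11,  c = 458−11² = 337
v_rel = (-4, -5),  |v_rel|² = 41;  v_rel·d = (-4)·(17) + (-5)·(13) = -133
41·t² + 266·t + 337 = 0  ⇒  m = (-133)² − 41·337 = 3872
m = 3872 > 0,  v_rel·d = -133 < 0  ⇒  outside

inside=no margin=3872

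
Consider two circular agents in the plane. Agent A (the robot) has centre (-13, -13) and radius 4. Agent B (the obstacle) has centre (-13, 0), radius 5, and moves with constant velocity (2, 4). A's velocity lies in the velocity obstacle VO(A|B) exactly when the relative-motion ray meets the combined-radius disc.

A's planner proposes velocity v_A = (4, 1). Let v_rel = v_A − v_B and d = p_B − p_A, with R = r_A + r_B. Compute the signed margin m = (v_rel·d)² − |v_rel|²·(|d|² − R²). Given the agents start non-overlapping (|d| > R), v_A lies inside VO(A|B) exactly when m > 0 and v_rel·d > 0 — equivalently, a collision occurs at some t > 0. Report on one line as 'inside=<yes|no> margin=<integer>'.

d = (0, 13),  |d|² = 169;  R = 4+5 = 9,  c = 169−9² = 88
v_rel = (2, -3),  |v_rel|² = 13;  v_rel·d = (2)·(0) + (-3)·(13) = -39
13·t² + 78·t + 88 = 0  ⇒  m = (-39)² − 13·88 = 377
m = 377 > 0,  v_rel·d = -39 < 0  ⇒  outside

inside=no margin=377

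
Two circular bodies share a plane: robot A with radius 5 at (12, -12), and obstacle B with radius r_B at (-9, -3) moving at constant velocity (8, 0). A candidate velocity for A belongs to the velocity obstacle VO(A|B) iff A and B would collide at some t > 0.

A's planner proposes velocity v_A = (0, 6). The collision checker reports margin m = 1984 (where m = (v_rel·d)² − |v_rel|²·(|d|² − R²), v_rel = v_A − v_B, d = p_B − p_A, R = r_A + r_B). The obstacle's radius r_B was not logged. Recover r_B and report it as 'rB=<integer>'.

m = 1984
d = (-21, 9);  v_rel = (-8, 6),  |v_rel|² = 100
v_rel×d = (-8)·(9) − (6)·(-21) = 54
since m = R²·100 − 54²:  R² = (2916 + 1984) / 100 = 49
R = √49 = 7  ⇒  r_B = 7 − 5 = 2

rB=2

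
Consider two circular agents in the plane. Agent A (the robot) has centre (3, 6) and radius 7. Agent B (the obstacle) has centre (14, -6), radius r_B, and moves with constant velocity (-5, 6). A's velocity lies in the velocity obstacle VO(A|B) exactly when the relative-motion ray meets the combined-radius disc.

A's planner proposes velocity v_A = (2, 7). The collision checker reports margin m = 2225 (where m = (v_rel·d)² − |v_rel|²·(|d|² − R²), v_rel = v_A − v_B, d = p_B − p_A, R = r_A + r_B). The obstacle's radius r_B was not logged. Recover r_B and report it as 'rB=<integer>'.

m = 2225
d = (11, -12);  v_rel = (7, 1),  |v_rel|² = 50
v_rel×d = (7)·(-12) − (1)·(11) = -95
since m = R²·50 − (-95)²:  R² = (9025 + 2225) / 50 = 225
R = √225 = 15  ⇒  r_B = 15 − 7 = 8

rB=8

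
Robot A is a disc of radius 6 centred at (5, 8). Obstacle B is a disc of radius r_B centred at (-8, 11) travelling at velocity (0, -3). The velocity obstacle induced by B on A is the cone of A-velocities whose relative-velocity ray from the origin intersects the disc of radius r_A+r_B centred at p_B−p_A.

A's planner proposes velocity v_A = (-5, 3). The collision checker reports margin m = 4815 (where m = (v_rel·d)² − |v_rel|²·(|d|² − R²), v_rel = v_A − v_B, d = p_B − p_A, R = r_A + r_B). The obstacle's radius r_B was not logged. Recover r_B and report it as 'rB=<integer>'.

m = 4815
d = (-13, 3);  v_rel = (-5, 6),  |v_rel|² = 61
v_rel×d = (-5)·(3) − (6)·(-13) = 63
since m = R²·61 − 63²:  R² = (3969 + 4815) / 61 = 144
R = √144 = 12  ⇒  r_B = 12 − 6 = 6

rB=6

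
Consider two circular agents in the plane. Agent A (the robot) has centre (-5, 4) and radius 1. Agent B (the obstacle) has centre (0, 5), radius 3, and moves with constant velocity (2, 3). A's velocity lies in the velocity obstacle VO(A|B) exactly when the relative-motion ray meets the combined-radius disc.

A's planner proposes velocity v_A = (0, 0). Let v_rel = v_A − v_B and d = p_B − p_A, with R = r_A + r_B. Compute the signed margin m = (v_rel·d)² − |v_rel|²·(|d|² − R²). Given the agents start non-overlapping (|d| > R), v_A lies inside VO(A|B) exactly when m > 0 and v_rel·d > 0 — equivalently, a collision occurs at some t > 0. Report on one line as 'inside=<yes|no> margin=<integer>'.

d = (5, 1),  |d|² = 26;  R = 1+3 = 4,  c = 26−4² = 10
v_rel = (-2, -3),  |v_rel|² = 13;  v_rel·d = (-2)·(5) + (-3)·(1) = -13
13·t² + 26·t + 10 = 0  ⇒  m = (-13)² − 13·10 = 39
m = 39 > 0,  v_rel·d = -13 < 0  ⇒  outside

inside=no margin=39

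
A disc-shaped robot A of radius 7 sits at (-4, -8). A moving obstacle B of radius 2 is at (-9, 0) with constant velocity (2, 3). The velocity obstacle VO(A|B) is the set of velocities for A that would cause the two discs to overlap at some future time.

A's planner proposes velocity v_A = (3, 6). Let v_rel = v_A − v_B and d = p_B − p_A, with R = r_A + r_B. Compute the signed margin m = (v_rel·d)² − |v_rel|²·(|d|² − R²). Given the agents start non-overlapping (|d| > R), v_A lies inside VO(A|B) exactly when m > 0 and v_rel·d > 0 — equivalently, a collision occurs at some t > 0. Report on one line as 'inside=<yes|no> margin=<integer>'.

d = (-5, 8),  |d|² = 89;  R = 7+2 = 9,  c = 89−9² = 8
v_rel = (1, 3),  |v_rel|² = 10;  v_rel·d = (1)·(-5) + (3)·(8) = 19
10·t² − 38·t + 8 = 0  ⇒  m = 19² − 10·8 = 281
m = 281 > 0,  v_rel·d = 19 > 0  ⇒  inside

inside=yes margin=281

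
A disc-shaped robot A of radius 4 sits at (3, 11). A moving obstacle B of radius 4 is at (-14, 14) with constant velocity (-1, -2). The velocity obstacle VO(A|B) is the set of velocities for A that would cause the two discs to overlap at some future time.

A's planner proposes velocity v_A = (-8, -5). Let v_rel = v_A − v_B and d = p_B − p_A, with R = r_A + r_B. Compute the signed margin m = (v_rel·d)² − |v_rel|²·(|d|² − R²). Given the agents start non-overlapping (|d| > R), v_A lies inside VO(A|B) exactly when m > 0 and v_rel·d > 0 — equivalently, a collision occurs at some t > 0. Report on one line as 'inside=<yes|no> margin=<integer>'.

d = (-17, 3),  |d|² = 298;  R = 4+4 = 8,  c = 298−8² = 234
v_rel = (-7, -3),  |v_rel|² = 58;  v_rel·d = (-7)·(-17) + (-3)·(3) = 110
58·t² − 220·t + 234 = 0  ⇒  m = 110² − 58·234 = -1472
m = -1472 < 0,  v_rel·d = 110 > 0  ⇒  outside

inside=no margin=-1472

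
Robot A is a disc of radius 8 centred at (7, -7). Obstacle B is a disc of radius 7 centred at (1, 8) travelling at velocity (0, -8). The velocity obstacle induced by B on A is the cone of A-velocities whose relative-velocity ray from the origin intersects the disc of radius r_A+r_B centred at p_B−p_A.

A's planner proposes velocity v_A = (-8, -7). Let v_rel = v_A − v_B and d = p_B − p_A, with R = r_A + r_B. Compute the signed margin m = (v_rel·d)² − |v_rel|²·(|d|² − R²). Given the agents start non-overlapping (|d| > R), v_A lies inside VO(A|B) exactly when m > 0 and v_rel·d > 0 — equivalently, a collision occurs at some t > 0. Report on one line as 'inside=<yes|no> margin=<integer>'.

d = (-6, 15),  |d|² = 261;  R = 8+7 = 15,  c = 261−15² = 36
v_rel = (-8, 1),  |v_rel|² = 65;  v_rel·d = (-8)·(-6) + (1)·(15) = 63
65·t² − 126·t + 36 = 0  ⇒  m = 63² − 65·36 = 1629
m = 1629 > 0,  v_rel·d = 63 > 0  ⇒  inside

inside=yes margin=1629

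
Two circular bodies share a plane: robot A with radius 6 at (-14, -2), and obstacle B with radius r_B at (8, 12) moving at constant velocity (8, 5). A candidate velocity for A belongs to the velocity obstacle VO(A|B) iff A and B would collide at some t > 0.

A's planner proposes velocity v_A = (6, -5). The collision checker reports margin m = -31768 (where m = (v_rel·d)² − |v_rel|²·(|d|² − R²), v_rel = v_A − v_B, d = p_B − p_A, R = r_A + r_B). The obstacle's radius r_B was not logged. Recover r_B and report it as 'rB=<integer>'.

m = -31768
d = (22, 14);  v_rel = (-2, -10),  |v_rel|² = 104
v_rel×d = (-2)·(14) − (-10)·(22) = 192
since m = R²·104 − 192²:  R² = (36864 + -31768) / 104 = 49
R = √49 = 7  ⇒  r_B = 7 − 6 = 1

rB=1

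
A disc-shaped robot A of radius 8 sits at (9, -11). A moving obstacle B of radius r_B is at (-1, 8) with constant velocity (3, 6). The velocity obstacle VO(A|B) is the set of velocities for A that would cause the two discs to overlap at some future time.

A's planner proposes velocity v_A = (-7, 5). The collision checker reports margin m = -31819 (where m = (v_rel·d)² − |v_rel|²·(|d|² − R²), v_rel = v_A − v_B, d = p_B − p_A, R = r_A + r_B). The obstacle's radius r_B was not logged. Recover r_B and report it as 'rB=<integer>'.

m = -31819
d = (-10, 19);  v_rel = (-10, -1),  |v_rel|² = 101
v_rel×d = (-10)·(19) − (-1)·(-10) = -200
since m = R²·101 − (-200)²:  R² = (40000 + -31819) / 101 = 81
R = √81 = 9  ⇒  r_B = 9 − 8 = 1

rB=1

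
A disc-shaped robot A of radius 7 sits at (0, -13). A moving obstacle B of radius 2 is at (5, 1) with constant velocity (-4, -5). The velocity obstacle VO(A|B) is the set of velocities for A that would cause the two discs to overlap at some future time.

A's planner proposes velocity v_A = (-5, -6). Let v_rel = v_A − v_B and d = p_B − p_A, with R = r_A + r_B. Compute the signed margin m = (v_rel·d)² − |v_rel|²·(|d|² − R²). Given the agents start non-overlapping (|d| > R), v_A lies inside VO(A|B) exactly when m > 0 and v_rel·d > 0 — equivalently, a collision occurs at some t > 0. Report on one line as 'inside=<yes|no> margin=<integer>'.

d = (5, 14),  |d|² = 221;  R = 7+2 = 9,  c = 221−9² = 140
v_rel = (-1, -1),  |v_rel|² = 2;  v_rel·d = (-1)·(5) + (-1)·(14) = -19
2·t² + 38·t + 140 = 0  ⇒  m = (-19)² − 2·140 = 81
m = 81 > 0,  v_rel·d = -19 < 0  ⇒  outside

inside=no margin=81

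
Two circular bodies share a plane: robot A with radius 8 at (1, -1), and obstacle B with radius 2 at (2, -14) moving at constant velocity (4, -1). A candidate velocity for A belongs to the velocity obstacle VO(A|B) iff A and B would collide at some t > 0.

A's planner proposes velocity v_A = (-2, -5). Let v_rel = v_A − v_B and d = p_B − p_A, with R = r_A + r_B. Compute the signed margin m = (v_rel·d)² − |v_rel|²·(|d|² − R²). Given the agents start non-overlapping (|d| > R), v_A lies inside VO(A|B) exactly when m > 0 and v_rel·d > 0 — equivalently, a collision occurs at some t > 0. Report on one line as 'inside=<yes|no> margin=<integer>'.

d = (1, -13),  |d|² = 170;  R = 8+2 = 10,  c = 170−10² = 70
v_rel = (-6, -4),  |v_rel|² = 52;  v_rel·d = (-6)·(1) + (-4)·(-13) = 46
52·t² − 92·t + 70 = 0  ⇒  m = 46² − 52·70 = -1524
m = -1524 < 0,  v_rel·d = 46 > 0  ⇒  outside

inside=no margin=-1524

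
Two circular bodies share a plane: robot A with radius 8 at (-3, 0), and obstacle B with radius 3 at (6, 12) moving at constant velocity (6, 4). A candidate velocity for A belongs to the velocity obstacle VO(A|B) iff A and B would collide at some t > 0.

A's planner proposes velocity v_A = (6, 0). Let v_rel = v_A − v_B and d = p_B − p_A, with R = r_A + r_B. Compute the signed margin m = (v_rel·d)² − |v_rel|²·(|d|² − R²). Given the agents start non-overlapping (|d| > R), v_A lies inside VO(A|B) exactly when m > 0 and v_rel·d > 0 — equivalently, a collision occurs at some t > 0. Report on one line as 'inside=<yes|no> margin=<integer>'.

d = (9, 12),  |d|² = 225;  R = 8+3 = 11,  c = 225−11² = 104
v_rel = (0, -4),  |v_rel|² = 16;  v_rel·d = (0)·(9) + (-4)·(12) = -48
16·t² + 96·t + 104 = 0  ⇒  m = (-48)² − 16·104 = 640
m = 640 > 0,  v_rel·d = -48 < 0  ⇒  outside

inside=no margin=640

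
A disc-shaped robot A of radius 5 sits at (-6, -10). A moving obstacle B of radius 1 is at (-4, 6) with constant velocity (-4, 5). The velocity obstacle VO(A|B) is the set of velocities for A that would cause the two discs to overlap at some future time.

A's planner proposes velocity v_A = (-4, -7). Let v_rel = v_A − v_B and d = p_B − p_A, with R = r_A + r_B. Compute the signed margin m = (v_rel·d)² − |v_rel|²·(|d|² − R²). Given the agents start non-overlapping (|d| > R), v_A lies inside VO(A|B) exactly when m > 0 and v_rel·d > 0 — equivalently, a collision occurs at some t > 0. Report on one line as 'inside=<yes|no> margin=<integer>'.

d = (2, 16),  |d|² = 260;  R = 5+1 = 6,  c = 260−6² = 224
v_rel = (0, -12),  |v_rel|² = 144;  v_rel·d = (0)·(2) + (-12)·(16) = -192
144·t² + 384·t + 224 = 0  ⇒  m = (-192)² − 144·224 = 4608
m = 4608 > 0,  v_rel·d = -192 < 0  ⇒  outside

inside=no margin=4608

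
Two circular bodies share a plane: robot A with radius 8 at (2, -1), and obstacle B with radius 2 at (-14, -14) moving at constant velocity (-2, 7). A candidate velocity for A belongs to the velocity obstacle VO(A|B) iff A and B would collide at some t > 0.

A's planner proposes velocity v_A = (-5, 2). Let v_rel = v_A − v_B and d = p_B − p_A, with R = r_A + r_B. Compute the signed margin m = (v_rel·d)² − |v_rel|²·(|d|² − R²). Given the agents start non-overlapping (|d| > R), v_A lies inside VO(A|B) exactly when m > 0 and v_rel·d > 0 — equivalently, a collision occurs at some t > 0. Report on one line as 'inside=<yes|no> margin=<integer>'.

d = (-16, -13),  |d|² = 425;  R = 8+2 = 10,  c = 425−10² = 325
v_rel = (-3, -5),  |v_rel|² = 34;  v_rel·d = (-3)·(-16) + (-5)·(-13) = 113
34·t² − 226·t + 325 = 0  ⇒  m = 113² − 34·325 = 1719
m = 1719 > 0,  v_rel·d = 113 > 0  ⇒  inside

inside=yes margin=1719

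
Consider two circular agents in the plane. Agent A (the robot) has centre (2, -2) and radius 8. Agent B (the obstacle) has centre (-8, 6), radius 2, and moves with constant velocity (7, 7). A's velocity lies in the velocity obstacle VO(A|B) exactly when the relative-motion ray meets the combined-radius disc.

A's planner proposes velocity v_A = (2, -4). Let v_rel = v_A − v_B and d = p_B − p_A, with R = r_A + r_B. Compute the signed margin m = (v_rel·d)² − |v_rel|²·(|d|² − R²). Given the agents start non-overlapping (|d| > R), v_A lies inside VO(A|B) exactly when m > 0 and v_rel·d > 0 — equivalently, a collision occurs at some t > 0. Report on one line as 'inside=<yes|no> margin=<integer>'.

d = (-10, 8),  |d|² = 164;  R = 8+2 = 10,  c = 164−10² = 64
v_rel = (-5, -11),  |v_rel|² = 146;  v_rel·d = (-5)·(-10) + (-11)·(8) = -38
146·t² + 76·t + 64 = 0  ⇒  m = (-38)² − 146·64 = -7900
m = -7900 < 0,  v_rel·d = -38 < 0  ⇒  outside

inside=no margin=-7900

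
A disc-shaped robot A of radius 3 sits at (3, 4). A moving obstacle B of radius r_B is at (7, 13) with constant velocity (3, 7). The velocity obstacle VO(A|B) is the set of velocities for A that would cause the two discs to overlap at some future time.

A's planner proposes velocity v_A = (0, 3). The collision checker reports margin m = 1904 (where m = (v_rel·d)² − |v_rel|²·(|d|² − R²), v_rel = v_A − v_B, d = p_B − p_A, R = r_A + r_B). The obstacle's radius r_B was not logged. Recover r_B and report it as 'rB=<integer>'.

m = 1904
d = (4, 9);  v_rel = (-3, -4),  |v_rel|² = 25
v_rel×d = (-3)·(9) − (-4)·(4) = -11
since m = R²·25 − (-11)²:  R² = (121 + 1904) / 25 = 81
R = √81 = 9  ⇒  r_B = 9 − 3 = 6

rB=6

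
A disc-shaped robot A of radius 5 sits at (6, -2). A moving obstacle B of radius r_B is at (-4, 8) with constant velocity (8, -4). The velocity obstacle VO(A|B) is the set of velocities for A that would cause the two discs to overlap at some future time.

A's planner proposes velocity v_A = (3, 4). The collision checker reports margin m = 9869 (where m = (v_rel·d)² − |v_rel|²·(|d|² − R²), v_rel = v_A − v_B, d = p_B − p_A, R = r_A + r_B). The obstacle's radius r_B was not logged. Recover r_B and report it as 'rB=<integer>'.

m = 9869
d = (-10, 10);  v_rel = (-5, 8),  |v_rel|² = 89
v_rel×d = (-5)·(10) − (8)·(-10) = 30
since m = R²·89 − 30²:  R² = (900 + 9869) / 89 = 121
R = √121 = 11  ⇒  r_B = 11 − 5 = 6

rB=6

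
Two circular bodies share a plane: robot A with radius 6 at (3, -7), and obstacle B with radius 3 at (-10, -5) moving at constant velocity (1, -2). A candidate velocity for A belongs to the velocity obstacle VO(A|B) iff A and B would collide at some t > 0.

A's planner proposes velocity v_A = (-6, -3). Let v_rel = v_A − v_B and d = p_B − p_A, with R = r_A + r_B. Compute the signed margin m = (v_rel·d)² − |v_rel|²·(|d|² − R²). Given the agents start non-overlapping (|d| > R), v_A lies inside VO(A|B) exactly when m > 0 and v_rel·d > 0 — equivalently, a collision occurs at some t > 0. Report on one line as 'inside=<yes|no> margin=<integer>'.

d = (-13, 2),  |d|² = 173;  R = 6+3 = 9,  c = 173−9² = 92
v_rel = (-7, -1),  |v_rel|² = 50;  v_rel·d = (-7)·(-13) + (-1)·(2) = 89
50·t² − 178·t + 92 = 0  ⇒  m = 89² − 50·92 = 3321
m = 3321 > 0,  v_rel·d = 89 > 0  ⇒  inside

inside=yes margin=3321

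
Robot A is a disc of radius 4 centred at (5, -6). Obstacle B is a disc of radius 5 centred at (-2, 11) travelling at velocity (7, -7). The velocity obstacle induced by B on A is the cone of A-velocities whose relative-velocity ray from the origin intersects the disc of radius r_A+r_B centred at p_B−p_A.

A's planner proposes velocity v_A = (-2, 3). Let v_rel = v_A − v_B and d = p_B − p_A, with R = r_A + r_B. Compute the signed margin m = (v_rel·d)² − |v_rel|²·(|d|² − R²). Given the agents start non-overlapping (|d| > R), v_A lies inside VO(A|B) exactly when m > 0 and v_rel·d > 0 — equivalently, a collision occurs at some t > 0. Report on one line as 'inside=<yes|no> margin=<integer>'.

d = (-7, 17),  |d|² = 338;  R = 4+5 = 9,  c = 338−9² = 257
v_rel = (-9, 10),  |v_rel|² = 181;  v_rel·d = (-9)·(-7) + (10)·(17) = 233
181·t² − 466·t + 257 = 0  ⇒  m = 233² − 181·257 = 7772
m = 7772 > 0,  v_rel·d = 233 > 0  ⇒  inside

inside=yes margin=7772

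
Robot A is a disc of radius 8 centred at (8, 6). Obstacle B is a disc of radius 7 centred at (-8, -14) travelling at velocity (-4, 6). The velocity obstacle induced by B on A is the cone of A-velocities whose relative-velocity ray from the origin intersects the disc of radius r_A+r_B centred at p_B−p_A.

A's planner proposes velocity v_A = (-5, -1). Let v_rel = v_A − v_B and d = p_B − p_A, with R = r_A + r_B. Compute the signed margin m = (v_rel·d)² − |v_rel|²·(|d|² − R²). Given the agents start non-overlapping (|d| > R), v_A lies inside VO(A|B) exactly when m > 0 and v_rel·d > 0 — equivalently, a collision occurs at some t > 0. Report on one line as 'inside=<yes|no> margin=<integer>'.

d = (-16, -20),  |d|² = 656;  R = 8+7 = 15,  c = 656−15² = 431
v_rel = (-1, -7),  |v_rel|² = 50;  v_rel·d = (-1)·(-16) + (-7)·(-20) = 156
50·t² − 312·t + 431 = 0  ⇒  m = 156² − 50·431 = 2786
m = 2786 > 0,  v_rel·d = 156 > 0  ⇒  inside

inside=yes margin=2786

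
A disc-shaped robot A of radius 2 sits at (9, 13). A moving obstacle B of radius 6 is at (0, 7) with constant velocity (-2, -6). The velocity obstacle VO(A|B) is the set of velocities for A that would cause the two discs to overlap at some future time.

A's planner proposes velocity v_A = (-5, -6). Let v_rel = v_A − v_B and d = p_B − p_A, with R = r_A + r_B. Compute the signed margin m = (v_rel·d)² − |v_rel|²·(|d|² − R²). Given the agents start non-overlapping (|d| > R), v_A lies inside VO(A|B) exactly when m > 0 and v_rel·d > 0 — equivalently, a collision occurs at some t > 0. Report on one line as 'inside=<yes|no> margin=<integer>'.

d = (-9, -6),  |d|² = 117;  R = 2+6 = 8,  c = 117−8² = 53
v_rel = (-3, 0),  |v_rel|² = 9;  v_rel·d = (-3)·(-9) + (0)·(-6) = 27
9·t² − 54·t + 53 = 0  ⇒  m = 27² − 9·53 = 252
m = 252 > 0,  v_rel·d = 27 > 0  ⇒  inside

inside=yes margin=252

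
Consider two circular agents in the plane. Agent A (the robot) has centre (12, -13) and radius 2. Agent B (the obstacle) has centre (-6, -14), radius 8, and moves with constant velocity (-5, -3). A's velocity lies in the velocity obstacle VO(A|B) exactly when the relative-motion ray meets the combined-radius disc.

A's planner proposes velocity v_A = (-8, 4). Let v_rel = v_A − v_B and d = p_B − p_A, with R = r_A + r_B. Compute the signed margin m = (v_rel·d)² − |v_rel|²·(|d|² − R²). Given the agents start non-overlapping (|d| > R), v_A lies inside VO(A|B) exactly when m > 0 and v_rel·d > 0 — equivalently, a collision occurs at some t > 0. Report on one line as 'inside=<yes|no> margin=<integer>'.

d = (-18, -1),  |d|² = 325;  R = 2+8 = 10,  c = 325−10² = 225
v_rel = (-3, 7),  |v_rel|² = 58;  v_rel·d = (-3)·(-18) + (7)·(-1) = 47
58·t² − 94·t + 225 = 0  ⇒  m = 47² − 58·225 = -10841
m = -10841 < 0,  v_rel·d = 47 > 0  ⇒  outside

inside=no margin=-10841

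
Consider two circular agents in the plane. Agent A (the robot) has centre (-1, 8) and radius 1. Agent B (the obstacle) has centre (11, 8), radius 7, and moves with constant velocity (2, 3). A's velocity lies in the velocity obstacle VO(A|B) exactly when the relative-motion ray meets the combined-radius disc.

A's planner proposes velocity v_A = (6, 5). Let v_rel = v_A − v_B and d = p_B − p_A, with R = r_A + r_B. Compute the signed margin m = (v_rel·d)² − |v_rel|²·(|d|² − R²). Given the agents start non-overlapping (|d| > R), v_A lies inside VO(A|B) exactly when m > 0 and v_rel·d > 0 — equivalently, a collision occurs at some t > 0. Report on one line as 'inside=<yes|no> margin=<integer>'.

d = (12, 0),  |d|² = 144;  R = 1+7 = 8,  c = 144−8² = 80
v_rel = (4, 2),  |v_rel|² = 20;  v_rel·d = (4)·(12) + (2)·(0) = 48
20·t² − 96·t + 80 = 0  ⇒  m = 48² − 20·80 = 704
m = 704 > 0,  v_rel·d = 48 > 0  ⇒  inside

inside=yes margin=704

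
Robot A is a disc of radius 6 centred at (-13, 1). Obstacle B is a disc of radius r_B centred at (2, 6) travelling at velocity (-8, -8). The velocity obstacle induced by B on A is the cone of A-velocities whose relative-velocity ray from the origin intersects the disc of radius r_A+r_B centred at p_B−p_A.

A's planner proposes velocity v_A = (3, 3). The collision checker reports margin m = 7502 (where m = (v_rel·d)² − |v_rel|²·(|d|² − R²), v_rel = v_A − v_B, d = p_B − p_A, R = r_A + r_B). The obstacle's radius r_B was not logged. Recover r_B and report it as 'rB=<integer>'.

m = 7502
d = (15, 5);  v_rel = (11, 11),  |v_rel|² = 242
v_rel×d = (11)·(5) − (11)·(15) = -110
since m = R²·242 − (-110)²:  R² = (12100 + 7502) / 242 = 81
R = √81 = 9  ⇒  r_B = 9 − 6 = 3

rB=3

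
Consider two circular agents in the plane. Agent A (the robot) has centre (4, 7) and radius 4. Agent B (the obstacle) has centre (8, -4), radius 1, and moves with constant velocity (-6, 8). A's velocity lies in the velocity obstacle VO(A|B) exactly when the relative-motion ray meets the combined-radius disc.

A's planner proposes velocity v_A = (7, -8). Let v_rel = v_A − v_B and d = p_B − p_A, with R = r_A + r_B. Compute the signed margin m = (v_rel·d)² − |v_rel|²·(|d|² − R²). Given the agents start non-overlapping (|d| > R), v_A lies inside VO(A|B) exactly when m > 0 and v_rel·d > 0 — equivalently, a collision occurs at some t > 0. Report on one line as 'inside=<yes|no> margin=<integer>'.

d = (4, -11),  |d|² = 137;  R = 4+1 = 5,  c = 137−5² = 112
v_rel = (13, -16),  |v_rel|² = 425;  v_rel·d = (13)·(4) + (-16)·(-11) = 228
425·t² − 456·t + 112 = 0  ⇒  m = 228² − 425·112 = 4384
m = 4384 > 0,  v_rel·d = 228 > 0  ⇒  inside

inside=yes margin=4384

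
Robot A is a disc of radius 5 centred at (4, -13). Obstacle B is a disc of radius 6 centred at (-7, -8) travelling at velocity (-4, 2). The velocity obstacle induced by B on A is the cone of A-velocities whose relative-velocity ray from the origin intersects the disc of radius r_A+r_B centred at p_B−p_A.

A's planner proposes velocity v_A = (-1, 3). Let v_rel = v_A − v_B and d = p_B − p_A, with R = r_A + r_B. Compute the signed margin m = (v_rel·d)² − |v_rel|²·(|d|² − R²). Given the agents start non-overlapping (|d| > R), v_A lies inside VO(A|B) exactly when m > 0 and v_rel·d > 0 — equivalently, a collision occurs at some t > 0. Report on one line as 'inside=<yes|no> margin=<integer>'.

d = (-11, 5),  |d|² = 146;  R = 5+6 = 11,  c = 146−11² = 25
v_rel = (3, 1),  |v_rel|² = 10;  v_rel·d = (3)·(-11) + (1)·(5) = -28
10·t² + 56·t + 25 = 0  ⇒  m = (-28)² − 10·25 = 534
m = 534 > 0,  v_rel·d = -28 < 0  ⇒  outside

inside=no margin=534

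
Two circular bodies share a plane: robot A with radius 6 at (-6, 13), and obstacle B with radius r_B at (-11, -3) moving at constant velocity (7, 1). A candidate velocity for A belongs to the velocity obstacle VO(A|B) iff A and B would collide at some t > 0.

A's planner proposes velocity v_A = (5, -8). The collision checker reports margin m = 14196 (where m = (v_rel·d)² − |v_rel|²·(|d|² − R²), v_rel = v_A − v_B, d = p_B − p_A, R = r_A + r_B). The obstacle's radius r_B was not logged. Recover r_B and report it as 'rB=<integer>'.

m = 14196
d = (-5, -16);  v_rel = (-2, -9),  |v_rel|² = 85
v_rel×d = (-2)·(-16) − (-9)·(-5) = -13
since m = R²·85 − (-13)²:  R² = (169 + 14196) / 85 = 169
R = √169 = 13  ⇒  r_B = 13 − 6 = 7

rB=7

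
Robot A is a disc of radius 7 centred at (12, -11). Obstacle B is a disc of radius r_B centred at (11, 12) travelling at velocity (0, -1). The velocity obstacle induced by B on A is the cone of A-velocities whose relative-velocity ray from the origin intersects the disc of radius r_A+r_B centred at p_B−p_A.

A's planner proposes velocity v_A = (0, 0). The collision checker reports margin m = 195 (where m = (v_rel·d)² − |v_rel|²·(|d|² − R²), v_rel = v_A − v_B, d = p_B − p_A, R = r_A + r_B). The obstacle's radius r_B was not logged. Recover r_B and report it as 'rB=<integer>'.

m = 195
d = (-1, 23);  v_rel = (0, 1),  |v_rel|² = 1
v_rel×d = (0)·(23) − (1)·(-1) = 1
since m = R²·1 − 1²:  R² = (1 + 195) / 1 = 196
R = √196 = 14  ⇒  r_B = 14 − 7 = 7

rB=7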